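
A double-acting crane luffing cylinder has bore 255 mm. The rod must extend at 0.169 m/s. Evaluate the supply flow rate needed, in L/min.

Cap-side area A_cap = π/4 × (255 mm)² = 51070 mm^2
Q = A × v

Q ≈ 518 L/min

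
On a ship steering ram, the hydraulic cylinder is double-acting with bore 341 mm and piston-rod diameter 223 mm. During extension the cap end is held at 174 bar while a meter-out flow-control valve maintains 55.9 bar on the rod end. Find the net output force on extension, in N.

Cap-side area A_cap = π/4 × (341 mm)² = 91330 mm^2
Rod-side annular area A_ann = π/4 × (341² − 223²) = 52270 mm^2
Net thrust = P_cap·A_cap − P_rod·A_ann = 1.589e6 N − 2.922e5 N

F ≈ 1.30e6 N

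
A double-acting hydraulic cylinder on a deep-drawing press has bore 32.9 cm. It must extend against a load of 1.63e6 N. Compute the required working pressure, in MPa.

P ≈ 19.2 MPa

Cap-side area A_cap = π/4 × (32.9 cm)² = 850.1 cm^2
P = F / A = 1.63e6 N / A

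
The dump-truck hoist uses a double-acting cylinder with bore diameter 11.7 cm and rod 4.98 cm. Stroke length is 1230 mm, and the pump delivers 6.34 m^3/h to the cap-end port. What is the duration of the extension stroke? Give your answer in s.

Cap-side area A_cap = π/4 × (11.7 cm)² = 107.5 cm^2
Swept volume V = A × L; t = V / Q = A·L / Q

t ≈ 7.51 s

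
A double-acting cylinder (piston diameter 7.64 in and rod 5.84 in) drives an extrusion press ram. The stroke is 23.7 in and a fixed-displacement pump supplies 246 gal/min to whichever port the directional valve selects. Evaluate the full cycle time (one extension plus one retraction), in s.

t ≈ 1.62 s

Cap-side area A_cap = π/4 × (7.64 in)² = 45.84 in^2
Rod-side annular area A_ann = π/4 × (7.64² − 5.84²) = 19.06 in^2
t_ext = A_cap·L/Q = 1.147 s
t_ret = A_ann·L/Q = 0.4769 s
t_cycle = t_ext + t_ret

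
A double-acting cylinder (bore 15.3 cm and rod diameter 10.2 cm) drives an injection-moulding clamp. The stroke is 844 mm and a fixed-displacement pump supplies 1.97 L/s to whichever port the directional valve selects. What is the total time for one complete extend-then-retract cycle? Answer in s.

Cap-side area A_cap = π/4 × (15.3 cm)² = 183.9 cm^2
Rod-side annular area A_ann = π/4 × (15.3² − 10.2²) = 102.1 cm^2
t_ext = A_cap·L/Q = 7.877 s
t_ret = A_ann·L/Q = 4.376 s
t_cycle = t_ext + t_ret

t ≈ 12.3 s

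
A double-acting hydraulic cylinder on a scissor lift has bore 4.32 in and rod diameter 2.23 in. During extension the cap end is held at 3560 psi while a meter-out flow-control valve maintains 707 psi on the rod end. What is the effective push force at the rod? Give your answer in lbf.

Cap-side area A_cap = π/4 × (4.32 in)² = 14.66 in^2
Rod-side annular area A_ann = π/4 × (4.32² − 2.23²) = 10.75 in^2
Net thrust = P_cap·A_cap − P_rod·A_ann = 52180 lbf − 7601 lbf

F ≈ 44600 lbf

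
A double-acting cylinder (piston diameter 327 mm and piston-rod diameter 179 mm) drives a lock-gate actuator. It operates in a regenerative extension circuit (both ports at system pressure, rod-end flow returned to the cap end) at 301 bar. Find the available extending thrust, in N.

F ≈ 7.57e5 N

With equal pressure on both faces, forces on the annular region cancel; the net push is pressure × rod cross-section.
Rod cross-section A_rod = π/4 × (179 mm)² = 25160 mm^2
F = P × A_rod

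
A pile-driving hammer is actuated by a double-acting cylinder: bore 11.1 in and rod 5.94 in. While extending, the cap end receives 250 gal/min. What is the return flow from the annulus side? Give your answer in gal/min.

Cap-side area A_cap = π/4 × (11.1 in)² = 96.77 in^2
Rod-side annular area A_ann = π/4 × (11.1² − 5.94²) = 69.06 in^2
Piston speed v = Q_in/A_cap; rod-end outflow Q_out = v × A_ann = Q_in × A_ann/A_cap.

Q_out ≈ 178 gal/min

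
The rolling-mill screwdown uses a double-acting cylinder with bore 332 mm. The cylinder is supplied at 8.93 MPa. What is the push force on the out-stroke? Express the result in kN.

Cap-side area A_cap = π/4 × (332 mm)² = 86570 mm^2
F = P × A_cap = 8.93 MPa × A_cap

F ≈ 773 kN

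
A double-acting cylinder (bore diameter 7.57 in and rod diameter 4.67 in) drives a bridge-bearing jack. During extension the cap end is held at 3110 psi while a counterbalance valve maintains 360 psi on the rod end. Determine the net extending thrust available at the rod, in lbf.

Cap-side area A_cap = π/4 × (7.57 in)² = 45.01 in^2
Rod-side annular area A_ann = π/4 × (7.57² − 4.67²) = 27.88 in^2
Net thrust = P_cap·A_cap − P_rod·A_ann = 1.400e5 lbf − 10040 lbf

F ≈ 1.30e5 lbf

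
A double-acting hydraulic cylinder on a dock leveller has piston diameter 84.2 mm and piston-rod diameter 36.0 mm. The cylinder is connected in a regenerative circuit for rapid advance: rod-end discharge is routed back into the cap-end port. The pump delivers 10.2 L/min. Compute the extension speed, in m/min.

v ≈ 10.0 m/min

In regeneration the rod-end outflow joins the pump flow into the cap end, so the net volume the pump must supply per unit advance equals the rod cross-section area.
Rod cross-section A_rod = π/4 × (36.0 mm)² = 1018 mm^2
v = Q_pump / A_rod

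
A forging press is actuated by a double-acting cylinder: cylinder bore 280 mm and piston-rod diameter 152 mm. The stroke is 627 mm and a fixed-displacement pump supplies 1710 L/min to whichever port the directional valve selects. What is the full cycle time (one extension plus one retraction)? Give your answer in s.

t ≈ 2.31 s

Cap-side area A_cap = π/4 × (280 mm)² = 61580 mm^2
Rod-side annular area A_ann = π/4 × (280² − 152²) = 43430 mm^2
t_ext = A_cap·L/Q = 1.355 s
t_ret = A_ann·L/Q = 0.9554 s
t_cycle = t_ext + t_ret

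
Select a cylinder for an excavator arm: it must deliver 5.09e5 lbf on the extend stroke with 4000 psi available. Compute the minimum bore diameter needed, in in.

D ≈ 12.7 in

Extension force acts on the full piston face: F = P × (π/4)D².
D = √(4F / (πP)) = √(4 × 5.09e5 lbf / (π × 4000 psi))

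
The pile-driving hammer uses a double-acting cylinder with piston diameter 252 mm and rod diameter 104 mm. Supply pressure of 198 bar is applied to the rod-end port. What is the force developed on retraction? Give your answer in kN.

Rod-side annular area A_ann = π/4 × (252² − 104²) = 41380 mm^2
On retraction the pressure acts on the annular area (bore minus rod).
F = P × A_ann

F ≈ 819 kN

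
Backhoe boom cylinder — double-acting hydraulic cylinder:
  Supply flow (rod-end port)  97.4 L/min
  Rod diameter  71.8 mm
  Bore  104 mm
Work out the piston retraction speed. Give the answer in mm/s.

Rod-side annular area A_ann = π/4 × (104² − 71.8²) = 4446 mm^2
Flow into the rod-end port fills the annular volume.
v = Q / A

v ≈ 365 mm/s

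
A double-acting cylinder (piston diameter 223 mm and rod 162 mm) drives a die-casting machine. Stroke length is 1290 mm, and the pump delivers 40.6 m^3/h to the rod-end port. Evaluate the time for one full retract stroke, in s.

t ≈ 2.11 s

Rod-side annular area A_ann = π/4 × (223² − 162²) = 18450 mm^2
Swept volume V = A × L; t = V / Q = A·L / Q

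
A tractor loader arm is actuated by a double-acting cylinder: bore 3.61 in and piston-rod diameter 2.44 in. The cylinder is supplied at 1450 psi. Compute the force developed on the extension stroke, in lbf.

Cap-side area A_cap = π/4 × (3.61 in)² = 10.24 in^2
F = P × A_cap = 1450 psi × A_cap

F ≈ 14800 lbf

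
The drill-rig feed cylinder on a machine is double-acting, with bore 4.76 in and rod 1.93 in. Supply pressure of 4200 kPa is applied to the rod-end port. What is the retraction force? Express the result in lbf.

Rod-side annular area A_ann = π/4 × (4.76² − 1.93²) = 14.87 in^2
On retraction the pressure acts on the annular area (bore minus rod).
F = P × A_ann

F ≈ 9060 lbf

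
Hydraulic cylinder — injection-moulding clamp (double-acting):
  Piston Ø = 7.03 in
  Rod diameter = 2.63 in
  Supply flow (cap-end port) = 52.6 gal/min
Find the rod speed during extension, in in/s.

v ≈ 5.22 in/s

Cap-side area A_cap = π/4 × (7.03 in)² = 38.82 in^2
v = Q / A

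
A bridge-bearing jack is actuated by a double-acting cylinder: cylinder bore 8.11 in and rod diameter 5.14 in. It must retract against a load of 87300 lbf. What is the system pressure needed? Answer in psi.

Rod-side annular area A_ann = π/4 × (8.11² − 5.14²) = 30.91 in^2
Retraction: pressure acts on the annular area.
P = F / A = 87300 lbf / A

P ≈ 2820 psi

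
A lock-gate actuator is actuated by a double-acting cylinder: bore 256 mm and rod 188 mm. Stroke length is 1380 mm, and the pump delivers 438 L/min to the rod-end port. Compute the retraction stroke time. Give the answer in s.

Rod-side annular area A_ann = π/4 × (256² − 188²) = 23710 mm^2
Swept volume V = A × L; t = V / Q = A·L / Q

t ≈ 4.48 s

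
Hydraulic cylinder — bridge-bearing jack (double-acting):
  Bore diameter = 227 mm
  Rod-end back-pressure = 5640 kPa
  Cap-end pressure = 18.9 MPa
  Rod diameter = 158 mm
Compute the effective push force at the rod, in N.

F ≈ 6.47e5 N

Cap-side area A_cap = π/4 × (227 mm)² = 40470 mm^2
Rod-side annular area A_ann = π/4 × (227² − 158²) = 20860 mm^2
Net thrust = P_cap·A_cap − P_rod·A_ann = 7.649e5 N − 1.177e5 N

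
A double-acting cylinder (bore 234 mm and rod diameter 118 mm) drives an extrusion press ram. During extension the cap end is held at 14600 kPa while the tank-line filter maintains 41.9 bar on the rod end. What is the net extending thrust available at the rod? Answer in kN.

Cap-side area A_cap = π/4 × (234 mm)² = 43010 mm^2
Rod-side annular area A_ann = π/4 × (234² − 118²) = 32070 mm^2
Net thrust = P_cap·A_cap − P_rod·A_ann = 627.9 kN − 134.4 kN

F ≈ 494 kN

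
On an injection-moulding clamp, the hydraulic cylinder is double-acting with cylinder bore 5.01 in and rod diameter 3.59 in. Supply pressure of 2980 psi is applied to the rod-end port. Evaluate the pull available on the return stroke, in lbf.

F ≈ 28600 lbf

Rod-side annular area A_ann = π/4 × (5.01² − 3.59²) = 9.591 in^2
On retraction the pressure acts on the annular area (bore minus rod).
F = P × A_ann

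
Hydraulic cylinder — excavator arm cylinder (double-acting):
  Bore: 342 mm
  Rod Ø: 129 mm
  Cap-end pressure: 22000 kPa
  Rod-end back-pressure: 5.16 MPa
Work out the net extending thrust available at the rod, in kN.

Cap-side area A_cap = π/4 × (342 mm)² = 91860 mm^2
Rod-side annular area A_ann = π/4 × (342² − 129²) = 78790 mm^2
Net thrust = P_cap·A_cap − P_rod·A_ann = 2021 kN − 406.6 kN

F ≈ 1610 kN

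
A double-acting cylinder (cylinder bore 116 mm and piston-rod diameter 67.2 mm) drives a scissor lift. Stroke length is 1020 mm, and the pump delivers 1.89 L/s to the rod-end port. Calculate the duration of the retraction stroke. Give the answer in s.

Rod-side annular area A_ann = π/4 × (116² − 67.2²) = 7022 mm^2
Swept volume V = A × L; t = V / Q = A·L / Q

t ≈ 3.79 s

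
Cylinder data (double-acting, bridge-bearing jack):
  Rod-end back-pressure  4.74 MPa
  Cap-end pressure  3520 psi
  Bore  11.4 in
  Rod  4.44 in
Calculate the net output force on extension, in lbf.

Cap-side area A_cap = π/4 × (11.4 in)² = 102.1 in^2
Rod-side annular area A_ann = π/4 × (11.4² − 4.44²) = 86.59 in^2
Net thrust = P_cap·A_cap − P_rod·A_ann = 3.593e5 lbf − 59530 lbf

F ≈ 3.00e5 lbf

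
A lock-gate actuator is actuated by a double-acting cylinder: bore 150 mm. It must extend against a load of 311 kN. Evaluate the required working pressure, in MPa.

Cap-side area A_cap = π/4 × (150 mm)² = 17670 mm^2
P = F / A = 311 kN / A

P ≈ 17.6 MPa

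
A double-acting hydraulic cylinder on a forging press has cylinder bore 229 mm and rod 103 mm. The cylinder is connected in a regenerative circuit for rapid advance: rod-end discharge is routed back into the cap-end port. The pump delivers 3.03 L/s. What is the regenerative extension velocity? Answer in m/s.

v ≈ 0.364 m/s

In regeneration the rod-end outflow joins the pump flow into the cap end, so the net volume the pump must supply per unit advance equals the rod cross-section area.
Rod cross-section A_rod = π/4 × (103 mm)² = 8332 mm^2
v = Q_pump / A_rod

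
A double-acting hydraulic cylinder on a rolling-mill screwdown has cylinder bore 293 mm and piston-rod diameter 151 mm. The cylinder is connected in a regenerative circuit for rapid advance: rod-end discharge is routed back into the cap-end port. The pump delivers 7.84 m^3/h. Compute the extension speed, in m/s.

In regeneration the rod-end outflow joins the pump flow into the cap end, so the net volume the pump must supply per unit advance equals the rod cross-section area.
Rod cross-section A_rod = π/4 × (151 mm)² = 17910 mm^2
v = Q_pump / A_rod

v ≈ 0.122 m/s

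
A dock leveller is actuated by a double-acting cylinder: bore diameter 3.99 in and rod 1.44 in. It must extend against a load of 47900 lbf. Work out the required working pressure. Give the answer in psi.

Cap-side area A_cap = π/4 × (3.99 in)² = 12.50 in^2
P = F / A = 47900 lbf / A

P ≈ 3830 psi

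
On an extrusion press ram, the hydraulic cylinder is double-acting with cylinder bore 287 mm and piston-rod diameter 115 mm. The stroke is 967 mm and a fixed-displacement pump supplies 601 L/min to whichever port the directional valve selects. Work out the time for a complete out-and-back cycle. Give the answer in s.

Cap-side area A_cap = π/4 × (287 mm)² = 64690 mm^2
Rod-side annular area A_ann = π/4 × (287² − 115²) = 54310 mm^2
t_ext = A_cap·L/Q = 6.245 s
t_ret = A_ann·L/Q = 5.243 s
t_cycle = t_ext + t_ret

t ≈ 11.5 s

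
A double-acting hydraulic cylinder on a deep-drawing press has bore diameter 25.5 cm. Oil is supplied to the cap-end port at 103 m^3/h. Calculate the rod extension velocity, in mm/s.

v ≈ 560 mm/s

Cap-side area A_cap = π/4 × (25.5 cm)² = 510.7 cm^2
v = Q / A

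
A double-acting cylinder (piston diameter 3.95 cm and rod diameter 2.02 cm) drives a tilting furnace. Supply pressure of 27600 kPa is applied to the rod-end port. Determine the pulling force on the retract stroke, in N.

F ≈ 25000 N

Rod-side annular area A_ann = π/4 × (3.95² − 2.02²) = 9.049 cm^2
On retraction the pressure acts on the annular area (bore minus rod).
F = P × A_ann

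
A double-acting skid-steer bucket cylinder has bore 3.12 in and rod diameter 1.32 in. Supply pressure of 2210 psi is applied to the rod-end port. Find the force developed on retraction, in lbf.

Rod-side annular area A_ann = π/4 × (3.12² − 1.32²) = 6.277 in^2
On retraction the pressure acts on the annular area (bore minus rod).
F = P × A_ann

F ≈ 13900 lbf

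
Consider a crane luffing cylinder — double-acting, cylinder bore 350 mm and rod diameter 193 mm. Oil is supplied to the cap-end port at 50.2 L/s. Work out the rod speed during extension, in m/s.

Cap-side area A_cap = π/4 × (350 mm)² = 96210 mm^2
v = Q / A

v ≈ 0.522 m/s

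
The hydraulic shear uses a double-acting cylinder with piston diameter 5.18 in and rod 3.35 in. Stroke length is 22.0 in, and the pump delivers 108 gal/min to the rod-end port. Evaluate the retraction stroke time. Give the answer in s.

t ≈ 0.649 s

Rod-side annular area A_ann = π/4 × (5.18² − 3.35²) = 12.26 in^2
Swept volume V = A × L; t = V / Q = A·L / Q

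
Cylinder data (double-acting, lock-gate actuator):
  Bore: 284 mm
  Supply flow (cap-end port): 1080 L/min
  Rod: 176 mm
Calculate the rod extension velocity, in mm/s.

v ≈ 284 mm/s

Cap-side area A_cap = π/4 × (284 mm)² = 63350 mm^2
v = Q / A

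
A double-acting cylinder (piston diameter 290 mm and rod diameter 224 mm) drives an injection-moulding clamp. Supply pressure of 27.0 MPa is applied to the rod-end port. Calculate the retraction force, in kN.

Rod-side annular area A_ann = π/4 × (290² − 224²) = 26640 mm^2
On retraction the pressure acts on the annular area (bore minus rod).
F = P × A_ann

F ≈ 719 kN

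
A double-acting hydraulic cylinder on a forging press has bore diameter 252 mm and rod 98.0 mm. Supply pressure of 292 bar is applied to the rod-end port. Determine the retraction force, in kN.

Rod-side annular area A_ann = π/4 × (252² − 98.0²) = 42330 mm^2
On retraction the pressure acts on the annular area (bore minus rod).
F = P × A_ann

F ≈ 1240 kN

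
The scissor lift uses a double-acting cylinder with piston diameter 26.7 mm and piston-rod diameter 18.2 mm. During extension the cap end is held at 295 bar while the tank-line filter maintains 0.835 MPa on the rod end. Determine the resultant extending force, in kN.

Cap-side area A_cap = π/4 × (26.7 mm)² = 559.9 mm^2
Rod-side annular area A_ann = π/4 × (26.7² − 18.2²) = 299.7 mm^2
Net thrust = P_cap·A_cap − P_rod·A_ann = 16.52 kN − 0.2503 kN

F ≈ 16.3 kN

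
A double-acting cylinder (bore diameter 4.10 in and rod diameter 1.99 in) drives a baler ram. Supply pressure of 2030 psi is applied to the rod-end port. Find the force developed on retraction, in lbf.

Rod-side annular area A_ann = π/4 × (4.10² − 1.99²) = 10.09 in^2
On retraction the pressure acts on the annular area (bore minus rod).
F = P × A_ann

F ≈ 20500 lbf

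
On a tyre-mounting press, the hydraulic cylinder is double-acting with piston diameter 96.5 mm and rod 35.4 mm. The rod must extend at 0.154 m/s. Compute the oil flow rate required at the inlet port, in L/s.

Q ≈ 1.13 L/s

Cap-side area A_cap = π/4 × (96.5 mm)² = 7314 mm^2
Q = A × v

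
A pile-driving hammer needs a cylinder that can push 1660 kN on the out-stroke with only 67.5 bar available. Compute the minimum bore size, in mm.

D ≈ 560 mm

Extension force acts on the full piston face: F = P × (π/4)D².
D = √(4F / (πP)) = √(4 × 1660 kN / (π × 67.5 bar))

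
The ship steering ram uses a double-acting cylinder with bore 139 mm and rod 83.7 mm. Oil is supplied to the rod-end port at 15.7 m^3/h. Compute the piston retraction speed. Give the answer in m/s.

v ≈ 0.451 m/s

Rod-side annular area A_ann = π/4 × (139² − 83.7²) = 9672 mm^2
Flow into the rod-end port fills the annular volume.
v = Q / A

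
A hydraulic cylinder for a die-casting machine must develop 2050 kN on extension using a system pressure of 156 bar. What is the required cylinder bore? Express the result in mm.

Extension force acts on the full piston face: F = P × (π/4)D².
D = √(4F / (πP)) = √(4 × 2050 kN / (π × 156 bar))

D ≈ 409 mm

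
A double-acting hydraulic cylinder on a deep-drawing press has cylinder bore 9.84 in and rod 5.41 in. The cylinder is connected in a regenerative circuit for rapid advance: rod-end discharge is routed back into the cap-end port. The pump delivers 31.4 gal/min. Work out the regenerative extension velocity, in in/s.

In regeneration the rod-end outflow joins the pump flow into the cap end, so the net volume the pump must supply per unit advance equals the rod cross-section area.
Rod cross-section A_rod = π/4 × (5.41 in)² = 22.99 in^2
v = Q_pump / A_rod

v ≈ 5.26 in/s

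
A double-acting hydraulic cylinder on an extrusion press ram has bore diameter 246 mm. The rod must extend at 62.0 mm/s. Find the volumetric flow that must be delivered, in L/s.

Q ≈ 2.95 L/s

Cap-side area A_cap = π/4 × (246 mm)² = 47530 mm^2
Q = A × v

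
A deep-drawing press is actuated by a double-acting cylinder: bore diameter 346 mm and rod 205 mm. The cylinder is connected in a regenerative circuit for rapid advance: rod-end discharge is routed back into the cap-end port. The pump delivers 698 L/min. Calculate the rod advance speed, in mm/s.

In regeneration the rod-end outflow joins the pump flow into the cap end, so the net volume the pump must supply per unit advance equals the rod cross-section area.
Rod cross-section A_rod = π/4 × (205 mm)² = 33010 mm^2
v = Q_pump / A_rod

v ≈ 352 mm/s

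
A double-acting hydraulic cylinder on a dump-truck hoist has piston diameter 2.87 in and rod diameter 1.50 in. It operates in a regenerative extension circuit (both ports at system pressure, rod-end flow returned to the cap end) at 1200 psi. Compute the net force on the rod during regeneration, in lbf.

F ≈ 2120 lbf

With equal pressure on both faces, forces on the annular region cancel; the net push is pressure × rod cross-section.
Rod cross-section A_rod = π/4 × (1.50 in)² = 1.767 in^2
F = P × A_rod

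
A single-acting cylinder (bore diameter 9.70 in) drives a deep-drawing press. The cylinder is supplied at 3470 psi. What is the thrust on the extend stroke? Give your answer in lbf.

F ≈ 2.56e5 lbf

Cap-side area A_cap = π/4 × (9.70 in)² = 73.90 in^2
F = P × A_cap = 3470 psi × A_cap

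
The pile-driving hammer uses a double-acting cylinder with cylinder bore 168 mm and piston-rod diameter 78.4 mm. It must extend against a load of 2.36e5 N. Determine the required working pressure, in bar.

Cap-side area A_cap = π/4 × (168 mm)² = 22170 mm^2
P = F / A = 2.36e5 N / A

P ≈ 106 bar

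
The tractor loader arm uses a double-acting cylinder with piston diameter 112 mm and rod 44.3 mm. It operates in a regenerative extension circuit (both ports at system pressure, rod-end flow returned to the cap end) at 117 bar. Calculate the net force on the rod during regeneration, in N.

With equal pressure on both faces, forces on the annular region cancel; the net push is pressure × rod cross-section.
Rod cross-section A_rod = π/4 × (44.3 mm)² = 1541 mm^2
F = P × A_rod

F ≈ 18000 N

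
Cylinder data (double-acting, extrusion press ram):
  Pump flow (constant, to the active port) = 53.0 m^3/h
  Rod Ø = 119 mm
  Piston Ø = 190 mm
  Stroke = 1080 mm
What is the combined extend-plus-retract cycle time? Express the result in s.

Cap-side area A_cap = π/4 × (190 mm)² = 28350 mm^2
Rod-side annular area A_ann = π/4 × (190² − 119²) = 17230 mm^2
t_ext = A_cap·L/Q = 2.080 s
t_ret = A_ann·L/Q = 1.264 s
t_cycle = t_ext + t_ret

t ≈ 3.34 s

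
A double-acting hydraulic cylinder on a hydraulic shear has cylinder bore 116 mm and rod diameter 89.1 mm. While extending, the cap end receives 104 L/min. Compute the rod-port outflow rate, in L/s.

Cap-side area A_cap = π/4 × (116 mm)² = 10570 mm^2
Rod-side annular area A_ann = π/4 × (116² − 89.1²) = 4333 mm^2
Piston speed v = Q_in/A_cap; rod-end outflow Q_out = v × A_ann = Q_in × A_ann/A_cap.

Q_out ≈ 0.711 L/s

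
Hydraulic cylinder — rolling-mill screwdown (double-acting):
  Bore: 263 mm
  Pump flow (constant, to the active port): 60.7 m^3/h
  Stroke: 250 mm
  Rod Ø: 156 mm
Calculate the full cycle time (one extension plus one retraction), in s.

t ≈ 1.33 s

Cap-side area A_cap = π/4 × (263 mm)² = 54330 mm^2
Rod-side annular area A_ann = π/4 × (263² − 156²) = 35210 mm^2
t_ext = A_cap·L/Q = 0.8055 s
t_ret = A_ann·L/Q = 0.5221 s
t_cycle = t_ext + t_ret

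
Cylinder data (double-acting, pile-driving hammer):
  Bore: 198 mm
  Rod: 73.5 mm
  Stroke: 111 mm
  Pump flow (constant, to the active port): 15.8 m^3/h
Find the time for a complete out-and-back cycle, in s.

Cap-side area A_cap = π/4 × (198 mm)² = 30790 mm^2
Rod-side annular area A_ann = π/4 × (198² − 73.5²) = 26550 mm^2
t_ext = A_cap·L/Q = 0.7787 s
t_ret = A_ann·L/Q = 0.6714 s
t_cycle = t_ext + t_ret

t ≈ 1.45 s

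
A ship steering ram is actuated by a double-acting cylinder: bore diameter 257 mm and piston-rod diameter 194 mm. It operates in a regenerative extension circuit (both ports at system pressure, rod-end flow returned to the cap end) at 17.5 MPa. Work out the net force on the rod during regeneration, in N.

F ≈ 5.17e5 N

With equal pressure on both faces, forces on the annular region cancel; the net push is pressure × rod cross-section.
Rod cross-section A_rod = π/4 × (194 mm)² = 29560 mm^2
F = P × A_rod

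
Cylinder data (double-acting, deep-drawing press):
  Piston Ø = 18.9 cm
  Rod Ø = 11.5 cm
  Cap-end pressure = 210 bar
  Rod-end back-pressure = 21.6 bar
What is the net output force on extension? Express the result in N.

F ≈ 5.51e5 N

Cap-side area A_cap = π/4 × (18.9 cm)² = 280.6 cm^2
Rod-side annular area A_ann = π/4 × (18.9² − 11.5²) = 176.7 cm^2
Net thrust = P_cap·A_cap − P_rod·A_ann = 5.892e5 N − 38160 N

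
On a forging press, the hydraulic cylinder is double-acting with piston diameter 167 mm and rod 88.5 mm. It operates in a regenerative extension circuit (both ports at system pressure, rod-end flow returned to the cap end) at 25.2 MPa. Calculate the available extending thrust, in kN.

With equal pressure on both faces, forces on the annular region cancel; the net push is pressure × rod cross-section.
Rod cross-section A_rod = π/4 × (88.5 mm)² = 6151 mm^2
F = P × A_rod

F ≈ 155 kN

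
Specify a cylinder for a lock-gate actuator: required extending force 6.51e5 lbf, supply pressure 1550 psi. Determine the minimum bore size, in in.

Extension force acts on the full piston face: F = P × (π/4)D².
D = √(4F / (πP)) = √(4 × 6.51e5 lbf / (π × 1550 psi))

D ≈ 23.1 in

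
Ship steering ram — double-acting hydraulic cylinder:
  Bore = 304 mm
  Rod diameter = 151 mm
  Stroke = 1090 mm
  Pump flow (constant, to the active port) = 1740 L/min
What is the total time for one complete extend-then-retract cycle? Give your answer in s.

t ≈ 4.78 s

Cap-side area A_cap = π/4 × (304 mm)² = 72580 mm^2
Rod-side annular area A_ann = π/4 × (304² − 151²) = 54680 mm^2
t_ext = A_cap·L/Q = 2.728 s
t_ret = A_ann·L/Q = 2.055 s
t_cycle = t_ext + t_ret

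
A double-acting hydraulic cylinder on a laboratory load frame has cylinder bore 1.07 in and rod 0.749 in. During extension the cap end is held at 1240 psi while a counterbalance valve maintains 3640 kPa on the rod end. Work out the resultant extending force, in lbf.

Cap-side area A_cap = π/4 × (1.07 in)² = 0.8992 in^2
Rod-side annular area A_ann = π/4 × (1.07² − 0.749²) = 0.4586 in^2
Net thrust = P_cap·A_cap − P_rod·A_ann = 1115 lbf − 242.1 lbf

F ≈ 873 lbf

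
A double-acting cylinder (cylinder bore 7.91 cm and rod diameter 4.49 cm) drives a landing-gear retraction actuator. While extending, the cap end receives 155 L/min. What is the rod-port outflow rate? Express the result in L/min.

Q_out ≈ 105 L/min

Cap-side area A_cap = π/4 × (7.91 cm)² = 49.14 cm^2
Rod-side annular area A_ann = π/4 × (7.91² − 4.49²) = 33.31 cm^2
Piston speed v = Q_in/A_cap; rod-end outflow Q_out = v × A_ann = Q_in × A_ann/A_cap.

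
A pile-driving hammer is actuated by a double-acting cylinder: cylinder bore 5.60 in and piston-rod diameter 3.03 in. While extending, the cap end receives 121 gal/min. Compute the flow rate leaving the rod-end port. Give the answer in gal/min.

Q_out ≈ 85.6 gal/min

Cap-side area A_cap = π/4 × (5.60 in)² = 24.63 in^2
Rod-side annular area A_ann = π/4 × (5.60² − 3.03²) = 17.42 in^2
Piston speed v = Q_in/A_cap; rod-end outflow Q_out = v × A_ann = Q_in × A_ann/A_cap.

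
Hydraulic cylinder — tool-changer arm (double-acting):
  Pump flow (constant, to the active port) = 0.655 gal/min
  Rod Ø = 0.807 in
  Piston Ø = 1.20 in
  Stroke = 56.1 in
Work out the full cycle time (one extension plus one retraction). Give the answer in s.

t ≈ 38.9 s

Cap-side area A_cap = π/4 × (1.20 in)² = 1.131 in^2
Rod-side annular area A_ann = π/4 × (1.20² − 0.807²) = 0.6195 in^2
t_ext = A_cap·L/Q = 25.16 s
t_ret = A_ann·L/Q = 13.78 s
t_cycle = t_ext + t_ret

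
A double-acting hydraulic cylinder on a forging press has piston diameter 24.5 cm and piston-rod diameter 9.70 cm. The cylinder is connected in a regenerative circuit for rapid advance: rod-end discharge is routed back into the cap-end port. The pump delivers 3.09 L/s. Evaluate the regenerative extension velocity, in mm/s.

In regeneration the rod-end outflow joins the pump flow into the cap end, so the net volume the pump must supply per unit advance equals the rod cross-section area.
Rod cross-section A_rod = π/4 × (9.70 cm)² = 73.90 cm^2
v = Q_pump / A_rod

v ≈ 418 mm/s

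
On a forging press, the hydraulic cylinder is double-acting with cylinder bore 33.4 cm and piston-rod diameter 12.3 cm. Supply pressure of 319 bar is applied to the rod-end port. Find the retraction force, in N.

F ≈ 2.42e6 N

Rod-side annular area A_ann = π/4 × (33.4² − 12.3²) = 757.3 cm^2
On retraction the pressure acts on the annular area (bore minus rod).
F = P × A_ann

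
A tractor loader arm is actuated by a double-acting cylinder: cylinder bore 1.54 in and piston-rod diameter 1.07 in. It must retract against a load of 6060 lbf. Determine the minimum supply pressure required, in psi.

Rod-side annular area A_ann = π/4 × (1.54² − 1.07²) = 0.9634 in^2
Retraction: pressure acts on the annular area.
P = F / A = 6060 lbf / A

P ≈ 6290 psi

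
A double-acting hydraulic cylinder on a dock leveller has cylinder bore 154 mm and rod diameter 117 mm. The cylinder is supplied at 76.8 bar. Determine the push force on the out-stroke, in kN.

F ≈ 143 kN

Cap-side area A_cap = π/4 × (154 mm)² = 18630 mm^2
F = P × A_cap = 76.8 bar × A_cap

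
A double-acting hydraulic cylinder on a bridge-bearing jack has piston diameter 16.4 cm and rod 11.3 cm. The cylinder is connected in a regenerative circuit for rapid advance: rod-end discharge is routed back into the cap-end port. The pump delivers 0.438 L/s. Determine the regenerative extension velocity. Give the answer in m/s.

v ≈ 0.0437 m/s

In regeneration the rod-end outflow joins the pump flow into the cap end, so the net volume the pump must supply per unit advance equals the rod cross-section area.
Rod cross-section A_rod = π/4 × (11.3 cm)² = 100.3 cm^2
v = Q_pump / A_rod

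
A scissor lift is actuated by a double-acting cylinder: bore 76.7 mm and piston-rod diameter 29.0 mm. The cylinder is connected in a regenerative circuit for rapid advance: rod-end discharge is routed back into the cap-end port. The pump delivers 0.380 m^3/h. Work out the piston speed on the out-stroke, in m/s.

In regeneration the rod-end outflow joins the pump flow into the cap end, so the net volume the pump must supply per unit advance equals the rod cross-section area.
Rod cross-section A_rod = π/4 × (29.0 mm)² = 660.5 mm^2
v = Q_pump / A_rod

v ≈ 0.160 m/s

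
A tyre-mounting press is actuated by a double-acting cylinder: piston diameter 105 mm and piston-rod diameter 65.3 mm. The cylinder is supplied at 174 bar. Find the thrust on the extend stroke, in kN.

F ≈ 151 kN

Cap-side area A_cap = π/4 × (105 mm)² = 8659 mm^2
F = P × A_cap = 174 bar × A_cap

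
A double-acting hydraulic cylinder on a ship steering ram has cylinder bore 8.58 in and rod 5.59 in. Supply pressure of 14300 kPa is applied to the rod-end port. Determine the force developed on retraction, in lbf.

Rod-side annular area A_ann = π/4 × (8.58² − 5.59²) = 33.28 in^2
On retraction the pressure acts on the annular area (bore minus rod).
F = P × A_ann

F ≈ 69000 lbf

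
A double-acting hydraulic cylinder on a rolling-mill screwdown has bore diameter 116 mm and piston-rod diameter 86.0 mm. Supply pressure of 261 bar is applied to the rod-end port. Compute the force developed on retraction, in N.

Rod-side annular area A_ann = π/4 × (116² − 86.0²) = 4760 mm^2
On retraction the pressure acts on the annular area (bore minus rod).
F = P × A_ann

F ≈ 1.24e5 N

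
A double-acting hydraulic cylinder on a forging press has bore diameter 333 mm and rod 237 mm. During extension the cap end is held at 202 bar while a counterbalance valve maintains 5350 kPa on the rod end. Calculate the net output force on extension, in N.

Cap-side area A_cap = π/4 × (333 mm)² = 87090 mm^2
Rod-side annular area A_ann = π/4 × (333² − 237²) = 42980 mm^2
Net thrust = P_cap·A_cap − P_rod·A_ann = 1.759e6 N − 2.299e5 N

F ≈ 1.53e6 N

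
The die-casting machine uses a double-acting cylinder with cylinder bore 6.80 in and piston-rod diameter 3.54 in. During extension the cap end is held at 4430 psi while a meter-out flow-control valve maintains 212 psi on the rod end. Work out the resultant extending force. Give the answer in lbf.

Cap-side area A_cap = π/4 × (6.80 in)² = 36.32 in^2
Rod-side annular area A_ann = π/4 × (6.80² − 3.54²) = 26.47 in^2
Net thrust = P_cap·A_cap − P_rod·A_ann = 1.609e5 lbf − 5613 lbf

F ≈ 1.55e5 lbf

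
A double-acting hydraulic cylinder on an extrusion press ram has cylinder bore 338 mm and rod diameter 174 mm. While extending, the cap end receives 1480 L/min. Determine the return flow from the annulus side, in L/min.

Q_out ≈ 1090 L/min

Cap-side area A_cap = π/4 × (338 mm)² = 89730 mm^2
Rod-side annular area A_ann = π/4 × (338² − 174²) = 65950 mm^2
Piston speed v = Q_in/A_cap; rod-end outflow Q_out = v × A_ann = Q_in × A_ann/A_cap.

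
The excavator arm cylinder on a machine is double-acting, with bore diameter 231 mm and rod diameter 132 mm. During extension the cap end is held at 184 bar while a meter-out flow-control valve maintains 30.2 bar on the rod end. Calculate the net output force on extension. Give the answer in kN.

F ≈ 686 kN

Cap-side area A_cap = π/4 × (231 mm)² = 41910 mm^2
Rod-side annular area A_ann = π/4 × (231² − 132²) = 28220 mm^2
Net thrust = P_cap·A_cap − P_rod·A_ann = 771.1 kN − 85.24 kN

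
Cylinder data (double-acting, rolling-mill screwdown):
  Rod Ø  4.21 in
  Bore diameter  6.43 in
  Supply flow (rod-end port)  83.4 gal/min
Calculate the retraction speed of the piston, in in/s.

Rod-side annular area A_ann = π/4 × (6.43² − 4.21²) = 18.55 in^2
Flow into the rod-end port fills the annular volume.
v = Q / A

v ≈ 17.3 in/s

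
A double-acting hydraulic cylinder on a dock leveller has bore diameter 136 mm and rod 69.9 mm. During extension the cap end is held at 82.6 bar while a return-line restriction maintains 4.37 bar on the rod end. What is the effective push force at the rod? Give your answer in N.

Cap-side area A_cap = π/4 × (136 mm)² = 14530 mm^2
Rod-side annular area A_ann = π/4 × (136² − 69.9²) = 10690 mm^2
Net thrust = P_cap·A_cap − P_rod·A_ann = 1.200e5 N − 4671 N

F ≈ 1.15e5 N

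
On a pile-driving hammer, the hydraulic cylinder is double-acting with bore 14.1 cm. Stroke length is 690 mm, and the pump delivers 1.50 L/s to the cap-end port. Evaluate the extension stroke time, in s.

t ≈ 7.18 s

Cap-side area A_cap = π/4 × (14.1 cm)² = 156.1 cm^2
Swept volume V = A × L; t = V / Q = A·L / Q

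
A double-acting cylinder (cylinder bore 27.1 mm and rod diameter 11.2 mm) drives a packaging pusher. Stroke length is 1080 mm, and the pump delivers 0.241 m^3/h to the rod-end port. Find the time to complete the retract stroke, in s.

Rod-side annular area A_ann = π/4 × (27.1² − 11.2²) = 478.3 mm^2
Swept volume V = A × L; t = V / Q = A·L / Q

t ≈ 7.72 s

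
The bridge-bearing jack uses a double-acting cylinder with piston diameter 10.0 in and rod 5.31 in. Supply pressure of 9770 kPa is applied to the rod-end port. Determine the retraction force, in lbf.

Rod-side annular area A_ann = π/4 × (10.0² − 5.31²) = 56.39 in^2
On retraction the pressure acts on the annular area (bore minus rod).
F = P × A_ann

F ≈ 79900 lbf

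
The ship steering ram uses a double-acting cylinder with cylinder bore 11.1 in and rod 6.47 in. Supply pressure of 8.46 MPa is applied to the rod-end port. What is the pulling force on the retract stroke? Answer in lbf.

Rod-side annular area A_ann = π/4 × (11.1² − 6.47²) = 63.89 in^2
On retraction the pressure acts on the annular area (bore minus rod).
F = P × A_ann

F ≈ 78400 lbf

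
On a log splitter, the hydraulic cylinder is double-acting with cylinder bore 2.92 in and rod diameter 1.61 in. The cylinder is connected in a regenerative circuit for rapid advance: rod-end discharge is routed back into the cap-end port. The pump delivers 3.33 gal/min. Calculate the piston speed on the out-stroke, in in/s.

v ≈ 6.30 in/s

In regeneration the rod-end outflow joins the pump flow into the cap end, so the net volume the pump must supply per unit advance equals the rod cross-section area.
Rod cross-section A_rod = π/4 × (1.61 in)² = 2.036 in^2
v = Q_pump / A_rod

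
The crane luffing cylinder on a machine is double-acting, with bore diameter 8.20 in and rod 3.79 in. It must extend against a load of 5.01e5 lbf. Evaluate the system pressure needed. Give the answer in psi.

P ≈ 9490 psi

Cap-side area A_cap = π/4 × (8.20 in)² = 52.81 in^2
P = F / A = 5.01e5 lbf / A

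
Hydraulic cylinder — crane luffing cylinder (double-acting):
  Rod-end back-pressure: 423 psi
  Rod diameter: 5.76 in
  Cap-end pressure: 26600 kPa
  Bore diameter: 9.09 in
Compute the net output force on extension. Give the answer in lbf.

F ≈ 2.34e5 lbf

Cap-side area A_cap = π/4 × (9.09 in)² = 64.90 in^2
Rod-side annular area A_ann = π/4 × (9.09² − 5.76²) = 38.84 in^2
Net thrust = P_cap·A_cap − P_rod·A_ann = 2.504e5 lbf − 16430 lbf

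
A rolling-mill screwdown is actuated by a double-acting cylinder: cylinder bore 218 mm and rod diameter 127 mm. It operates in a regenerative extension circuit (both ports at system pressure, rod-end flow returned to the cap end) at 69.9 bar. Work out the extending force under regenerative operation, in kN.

With equal pressure on both faces, forces on the annular region cancel; the net push is pressure × rod cross-section.
Rod cross-section A_rod = π/4 × (127 mm)² = 12670 mm^2
F = P × A_rod

F ≈ 88.5 kN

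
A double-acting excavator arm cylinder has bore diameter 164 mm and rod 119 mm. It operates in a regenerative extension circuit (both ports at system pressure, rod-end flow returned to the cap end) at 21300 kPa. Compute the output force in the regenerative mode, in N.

F ≈ 2.37e5 N

With equal pressure on both faces, forces on the annular region cancel; the net push is pressure × rod cross-section.
Rod cross-section A_rod = π/4 × (119 mm)² = 11120 mm^2
F = P × A_rod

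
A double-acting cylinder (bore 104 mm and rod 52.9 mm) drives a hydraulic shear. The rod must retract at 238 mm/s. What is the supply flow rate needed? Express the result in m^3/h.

Rod-side annular area A_ann = π/4 × (104² − 52.9²) = 6297 mm^2
Q = A × v

Q ≈ 5.40 m^3/h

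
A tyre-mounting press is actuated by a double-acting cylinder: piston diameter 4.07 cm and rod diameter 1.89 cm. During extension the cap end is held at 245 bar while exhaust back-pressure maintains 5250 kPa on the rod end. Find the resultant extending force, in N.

Cap-side area A_cap = π/4 × (4.07 cm)² = 13.01 cm^2
Rod-side annular area A_ann = π/4 × (4.07² − 1.89²) = 10.20 cm^2
Net thrust = P_cap·A_cap − P_rod·A_ann = 31870 N − 5357 N

F ≈ 26500 N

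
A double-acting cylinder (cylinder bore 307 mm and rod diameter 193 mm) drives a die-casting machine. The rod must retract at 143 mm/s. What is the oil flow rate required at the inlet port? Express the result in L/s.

Rod-side annular area A_ann = π/4 × (307² − 193²) = 44770 mm^2
Q = A × v

Q ≈ 6.40 L/s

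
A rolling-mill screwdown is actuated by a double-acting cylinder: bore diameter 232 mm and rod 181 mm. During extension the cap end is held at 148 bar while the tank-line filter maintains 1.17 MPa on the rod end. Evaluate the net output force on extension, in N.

F ≈ 6.06e5 N

Cap-side area A_cap = π/4 × (232 mm)² = 42270 mm^2
Rod-side annular area A_ann = π/4 × (232² − 181²) = 16540 mm^2
Net thrust = P_cap·A_cap − P_rod·A_ann = 6.256e5 N − 19360 N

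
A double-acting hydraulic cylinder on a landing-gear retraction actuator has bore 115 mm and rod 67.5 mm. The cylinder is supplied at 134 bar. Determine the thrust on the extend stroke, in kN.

Cap-side area A_cap = π/4 × (115 mm)² = 10390 mm^2
F = P × A_cap = 134 bar × A_cap

F ≈ 139 kN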